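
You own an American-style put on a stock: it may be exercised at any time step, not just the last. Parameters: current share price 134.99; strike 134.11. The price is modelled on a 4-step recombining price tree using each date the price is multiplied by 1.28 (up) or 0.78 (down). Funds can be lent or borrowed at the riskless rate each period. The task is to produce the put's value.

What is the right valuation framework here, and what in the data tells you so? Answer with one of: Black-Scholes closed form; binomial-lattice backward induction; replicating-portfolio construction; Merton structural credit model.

framework: binomial-lattice backward induction

Key observation: the defining feature is the embedded early-exercise option across 4 discrete dates on the spot-134.99 tree; pricing the strike-134.11 put means working backward with an exercise test at every node.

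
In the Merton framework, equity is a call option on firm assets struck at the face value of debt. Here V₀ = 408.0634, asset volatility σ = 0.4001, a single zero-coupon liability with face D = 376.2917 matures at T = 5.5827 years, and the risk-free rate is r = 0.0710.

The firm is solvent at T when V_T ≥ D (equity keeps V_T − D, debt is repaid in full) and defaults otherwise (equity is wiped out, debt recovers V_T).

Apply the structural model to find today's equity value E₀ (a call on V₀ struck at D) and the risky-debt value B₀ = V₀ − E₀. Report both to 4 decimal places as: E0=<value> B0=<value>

Apply the equity-as-call identities (strike 376.2917, horizon 5.5827 years):
d₁ = [ln(V₀/D) + (r + σ²/2)T] / (σ√T)
   = [ln(408.0634/376.2917) + (0.0710 + 0.5·0.4001²)·5.5827] / (0.4001·√5.5827)
   = [0.081058 + 0.843211] / 0.945346 = 0.977705
d₂ = d₁ − σ√T = 0.977705 − 0.945346 = 0.032359
N(d₁) = 0.835890,  N(d₂) = 0.512907,  e^(−rT) = 0.672757
E₀ = V₀·N(d₁) − D·e^(−rT)·N(d₂)
   = 408.0634·0.835890 − 376.2917·0.672757·0.512907 = 211.252212
B₀ = V₀ − E₀ = 408.0634 − 211.252212 = 196.811188

E0=211.2522 B0=196.8112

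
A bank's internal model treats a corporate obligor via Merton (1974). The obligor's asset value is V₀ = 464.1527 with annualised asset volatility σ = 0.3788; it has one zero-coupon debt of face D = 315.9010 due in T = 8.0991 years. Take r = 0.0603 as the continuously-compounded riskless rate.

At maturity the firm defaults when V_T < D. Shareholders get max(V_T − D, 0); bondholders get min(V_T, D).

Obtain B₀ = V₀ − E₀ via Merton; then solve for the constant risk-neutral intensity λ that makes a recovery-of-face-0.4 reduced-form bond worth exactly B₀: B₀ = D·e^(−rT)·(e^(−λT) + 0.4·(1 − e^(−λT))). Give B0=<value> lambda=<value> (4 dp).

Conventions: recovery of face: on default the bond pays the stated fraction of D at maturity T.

B0=158.7793 lambda=0.0443

With assets at 464.1527 and a single debt payment of 315.9010 at 8.0991 years:
d₁ = [ln(V₀/D) + (r + σ²/2)T] / (σ√T)
   = [ln(464.1527/315.9010) + (0.0603 + 0.5·0.3788²)·8.0991] / (0.3788·√8.0991)
   = [0.384785 + 1.069443] / 1.078024 = 1.348976
d₂ = d₁ − σ√T = 1.348976 − 1.078024 = 0.270952
N(d₁) = 0.911328,  N(d₂) = 0.606786,  e^(−rT) = 0.613622
E₀ = V₀·N(d₁) − D·e^(−rT)·N(d₂)
   = 464.1527·0.911328 − 315.9010·0.613622·0.606786 = 305.373417
B₀ = V₀ − E₀ = 464.1527 − 305.373417 = 158.779283
e^(−λT) = (B₀·e^(rT)/D − 0.4)/(1 − 0.4) = (158.7793·1.629667/315.9010 − 0.4)/0.6 = 0.69851522
λ = −ln(0.69851522)/8.0991 = 0.044301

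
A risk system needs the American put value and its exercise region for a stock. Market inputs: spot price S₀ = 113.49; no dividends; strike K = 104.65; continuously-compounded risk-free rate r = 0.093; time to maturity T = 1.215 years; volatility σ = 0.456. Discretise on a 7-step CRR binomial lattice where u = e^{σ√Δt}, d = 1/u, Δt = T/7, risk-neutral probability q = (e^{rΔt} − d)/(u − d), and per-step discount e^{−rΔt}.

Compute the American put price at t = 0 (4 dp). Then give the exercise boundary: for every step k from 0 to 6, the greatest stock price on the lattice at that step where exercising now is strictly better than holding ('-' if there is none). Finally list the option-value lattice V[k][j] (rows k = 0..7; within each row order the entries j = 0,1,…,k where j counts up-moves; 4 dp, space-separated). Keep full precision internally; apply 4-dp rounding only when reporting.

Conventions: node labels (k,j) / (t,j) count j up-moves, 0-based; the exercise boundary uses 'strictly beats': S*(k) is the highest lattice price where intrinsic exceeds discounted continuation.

Δt=0.17357, u=1.20922, d=0.82698, q=0.49522, disc=e^(-rΔt)=0.98399
k=7 terminal: V=max(K-S,0) → 74.6299 60.7540 40.4643 10.7964 0.0000 0.0000 0.0000 0.0000
k=6: j=0 S=36.3010 intr=68.3490 cont=66.6733 V=68.3490[EX]; j=1 S=53.0801 intr=51.5699 cont=49.8942 V=51.5699[EX]; j=2 S=77.6148 intr=27.0352 cont=25.3595 V=27.0352[EX]; j=3 S=113.4900 intr=0.0000 cont=5.3625 V=5.3625[hold]; j=4 S=165.9475 intr=0.0000 cont=0.0000 V=0.0000[hold]; j=5 S=242.6519 intr=0.0000 cont=0.0000 V=0.0000[hold]; j=6 S=354.8107 intr=0.0000 cont=0.0000 V=0.0000[hold]  S*(6)=77.6148
k=5: j=0 S=43.8960 intr=60.7540 cont=59.0783 V=60.7540[EX]; j=1 S=64.1857 intr=40.4643 cont=38.7886 V=40.4643[EX]; j=2 S=93.8536 intr=10.7964 cont=16.0414 V=16.0414[hold]; j=3 S=137.2348 intr=0.0000 cont=2.6636 V=2.6636[hold]; j=4 S=200.6676 intr=0.0000 cont=0.0000 V=0.0000[hold]; j=5 S=293.4203 intr=0.0000 cont=0.0000 V=0.0000[hold]  S*(5)=64.1857
k=4: j=0 S=53.0801 intr=51.5699 cont=49.8942 V=51.5699[EX]; j=1 S=77.6148 intr=27.0352 cont=27.9153 V=27.9153[hold]; j=2 S=113.4900 intr=0.0000 cont=9.2656 V=9.2656[hold]; j=3 S=165.9475 intr=0.0000 cont=1.3230 V=1.3230[hold]; j=4 S=242.6519 intr=0.0000 cont=0.0000 V=0.0000[hold]  S*(4)=53.0801
k=3: j=0 S=64.1857 intr=40.4643 cont=39.2175 V=40.4643[EX]; j=1 S=93.8536 intr=10.7964 cont=18.3805 V=18.3805[hold]; j=2 S=137.2348 intr=0.0000 cont=5.2469 V=5.2469[hold]; j=3 S=200.6676 intr=0.0000 cont=0.6571 V=0.6571[hold]  S*(3)=64.1857
k=2: j=0 S=77.6148 intr=27.0352 cont=29.0552 V=29.0552[hold]; j=1 S=113.4900 intr=0.0000 cont=11.6863 V=11.6863[hold]; j=2 S=165.9475 intr=0.0000 cont=2.9263 V=2.9263[hold]  S*(2)=-
k=1: j=0 S=93.8536 intr=10.7964 cont=20.1262 V=20.1262[hold]; j=1 S=137.2348 intr=0.0000 cont=7.2305 V=7.2305[hold]  S*(1)=-
k=0: j=0 S=113.4900 intr=0.0000 cont=13.5200 V=13.5200[hold]  S*(0)=-

price = 13.5200
boundary = - - - 64.1857 53.0801 64.1857 77.6148
tree:
13.5200
20.1262 7.2305
29.0552 11.6863 2.9263
40.4643 18.3805 5.2469 0.6571
51.5699 27.9153 9.2656 1.3230 0.0000
60.7540 40.4643 16.0414 2.6636 0.0000 0.0000
68.3490 51.5699 27.0352 5.3625 0.0000 0.0000 0.0000
74.6299 60.7540 40.4643 10.7964 0.0000 0.0000 0.0000 0.0000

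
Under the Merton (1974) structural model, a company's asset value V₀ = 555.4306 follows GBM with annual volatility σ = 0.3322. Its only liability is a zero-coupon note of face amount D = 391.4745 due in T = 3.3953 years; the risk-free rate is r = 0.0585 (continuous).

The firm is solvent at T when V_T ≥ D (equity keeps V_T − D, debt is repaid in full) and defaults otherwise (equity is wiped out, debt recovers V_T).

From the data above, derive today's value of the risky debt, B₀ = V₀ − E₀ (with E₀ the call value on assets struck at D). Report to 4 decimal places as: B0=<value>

B0=295.5426

Apply the equity-as-call identities (strike 391.4745, horizon 3.3953 years):
d₁ = [ln(V₀/D) + (r + σ²/2)T] / (σ√T)
   = [ln(555.4306/391.4745) + (0.0585 + 0.5·0.3322²)·3.3953] / (0.3322·√3.3953)
   = [0.349823 + 0.385972] / 0.612123 = 1.202039
d₂ = d₁ − σ√T = 1.202039 − 0.612123 = 0.589916
N(d₁) = 0.885326,  N(d₂) = 0.722376,  e^(−rT) = 0.819857
E₀ = V₀·N(d₁) − D·e^(−rT)·N(d₂)
   = 555.4306·0.885326 − 391.4745·0.819857·0.722376 = 259.887979
B₀ = V₀ − E₀ = 555.4306 − 259.887979 = 295.542621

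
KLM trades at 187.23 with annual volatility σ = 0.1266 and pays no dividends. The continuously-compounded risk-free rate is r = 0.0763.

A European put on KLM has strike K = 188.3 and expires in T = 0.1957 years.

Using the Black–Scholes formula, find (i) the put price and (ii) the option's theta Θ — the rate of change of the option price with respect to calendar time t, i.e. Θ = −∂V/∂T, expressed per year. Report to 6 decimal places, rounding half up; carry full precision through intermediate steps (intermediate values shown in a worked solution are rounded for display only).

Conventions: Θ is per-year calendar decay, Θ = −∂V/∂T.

price = 3.359534
Θ = -4.184233

σ√T = 0.1266·√0.1957 = 0.056005
d₁ = (ln(S/K) + (r+σ²/2)T) / (σ√T) = (ln(187.23/188.3) + (0.0763+0.1266²/2)·0.1957) / 0.056005 = (-0.005699 + 0.016500) / 0.056005 = 0.192867
d₂ = d₁ − σ√T = 0.192867 − 0.056005 = 0.136862
e^{−rT} = 0.985179
N(−d₁) = 0.423532,  N(−d₂) = 0.445570
Put price V = K·e^{−rT}·N(−d₂) − S·N(−d₁) = 82.657342 − 79.297809 = 3.359534
φ(d₁) = (1/√(2π))·e^{−d₁²/2} = 0.391591
Θ = −S·φ(d₁)·σ/(2√T) + r·K·e^{−rT}·N(−d₂) = −10.490989 + 6.306755 = -4.184233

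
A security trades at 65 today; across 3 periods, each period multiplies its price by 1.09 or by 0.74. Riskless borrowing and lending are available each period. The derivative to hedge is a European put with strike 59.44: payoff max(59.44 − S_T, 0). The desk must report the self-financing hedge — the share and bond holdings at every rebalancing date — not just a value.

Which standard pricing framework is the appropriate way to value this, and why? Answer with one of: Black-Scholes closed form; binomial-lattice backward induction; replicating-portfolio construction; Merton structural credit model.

Key observation: since the answer must list Δ and B at each node of the 1.09/0.74 lattice on 65, the replicating-portfolio method — solving the two-state system at every node — is the one that applies.

framework: replicating-portfolio construction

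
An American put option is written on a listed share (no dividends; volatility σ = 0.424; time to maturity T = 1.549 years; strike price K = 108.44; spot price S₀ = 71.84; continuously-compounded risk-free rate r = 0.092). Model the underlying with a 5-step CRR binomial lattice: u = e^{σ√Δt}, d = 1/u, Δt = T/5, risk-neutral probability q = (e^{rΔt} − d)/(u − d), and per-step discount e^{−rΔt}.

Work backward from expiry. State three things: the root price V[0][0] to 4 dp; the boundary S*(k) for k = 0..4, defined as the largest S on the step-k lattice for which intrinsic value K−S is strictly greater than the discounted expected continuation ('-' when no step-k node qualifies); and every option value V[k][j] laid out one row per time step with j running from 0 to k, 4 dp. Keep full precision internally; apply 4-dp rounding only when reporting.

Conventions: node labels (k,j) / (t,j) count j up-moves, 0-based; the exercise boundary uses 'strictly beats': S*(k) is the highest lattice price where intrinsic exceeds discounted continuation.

price = 36.6608
boundary = - 56.7380 71.8400 56.7380 71.8400
tree:
36.6608
51.7020 23.8488
63.6293 36.6000 12.5710
73.0493 51.7020 21.8434 4.0951
80.4890 63.6293 36.6000 8.4603 0.0000
86.3648 73.0493 51.7020 17.4783 0.0000 0.0000

Δt=0.30980  u=1.26617  d=0.78978  q=0.50196  discount=0.97190
step 5 (expiry): payoffs max(K−S,0) = 86.3648 73.0493 51.7020 17.4783 0.0000 0.0000
step 4: (k=4,j=0): S=27.9510, K−S=80.4890, hold=77.4419 ⇒ V=80.4890 exercise | (k=4,j=1): S=44.8107, K−S=63.6293, hold=60.5822 ⇒ V=63.6293 exercise | (k=4,j=2): S=71.8400, K−S=36.6000, hold=33.5529 ⇒ V=36.6000 exercise | (k=4,j=3): S=115.1730, K−S=0.0000, hold=8.4603 ⇒ V=8.4603 continue | (k=4,j=4): S=184.6440, K−S=0.0000, hold=0.0000 ⇒ V=0.0000 continue  boundary S*=71.8400
step 3: (k=3,j=0): S=35.3907, K−S=73.0493, hold=70.0022 ⇒ V=73.0493 exercise | (k=3,j=1): S=56.7380, K−S=51.7020, hold=48.6549 ⇒ V=51.7020 exercise | (k=3,j=2): S=90.9617, K−S=17.4783, hold=21.8434 ⇒ V=21.8434 continue | (k=3,j=3): S=145.8287, K−S=0.0000, hold=4.0951 ⇒ V=4.0951 continue  boundary S*=56.7380
step 2: (k=2,j=0): S=44.8107, K−S=63.6293, hold=60.5822 ⇒ V=63.6293 exercise | (k=2,j=1): S=71.8400, K−S=36.6000, hold=35.6824 ⇒ V=36.6000 exercise | (k=2,j=2): S=115.1730, K−S=0.0000, hold=12.5710 ⇒ V=12.5710 continue  boundary S*=71.8400
step 1: (k=1,j=0): S=56.7380, K−S=51.7020, hold=48.6549 ⇒ V=51.7020 exercise | (k=1,j=1): S=90.9617, K−S=17.4783, hold=23.8488 ⇒ V=23.8488 continue  boundary S*=56.7380
step 0: (k=0,j=0): S=71.8400, K−S=36.6000, hold=36.6608 ⇒ V=36.6608 continue  boundary S*=-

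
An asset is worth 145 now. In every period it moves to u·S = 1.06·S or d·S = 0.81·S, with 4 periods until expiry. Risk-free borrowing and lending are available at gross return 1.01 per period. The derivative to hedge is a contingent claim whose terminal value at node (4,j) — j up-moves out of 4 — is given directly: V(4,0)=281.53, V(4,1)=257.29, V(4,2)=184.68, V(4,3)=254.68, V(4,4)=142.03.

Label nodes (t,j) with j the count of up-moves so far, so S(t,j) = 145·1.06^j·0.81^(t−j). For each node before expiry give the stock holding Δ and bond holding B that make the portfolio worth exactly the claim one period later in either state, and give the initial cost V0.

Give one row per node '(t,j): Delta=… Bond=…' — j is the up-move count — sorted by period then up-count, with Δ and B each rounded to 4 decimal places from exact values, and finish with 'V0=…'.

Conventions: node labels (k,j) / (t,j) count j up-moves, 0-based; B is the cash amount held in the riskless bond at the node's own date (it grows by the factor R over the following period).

Since d<R<u, set p* = (R−d)/(u−d) = 0.8000; price each node as the discounted p*-expectation of its children.
Payoffs at expiry: V(4,0)=281.5300, V(4,1)=257.2900, V(4,2)=184.6800, V(4,3)=254.6800, V(4,4)=142.0300
  t=3,j=0: stock 77.0589 → up 81.6825 (V=257.2900), down 62.4177 (V=281.5300). Price 259.5426; hedge Δ=-1.2583, bond B=356.5026.
  t=3,j=1: stock 100.8426 → up 106.8931 (V=184.6800), down 81.6825 (V=257.2900). Price 197.2297; hedge Δ=-2.8801, bond B=487.6697.
  t=3,j=2: stock 131.9668 → up 139.8848 (V=254.6800), down 106.8931 (V=184.6800). Price 238.2970; hedge Δ=2.1217, bond B=-41.7030.
  t=3,j=3: stock 172.6973 → up 183.0592 (V=142.0300), down 139.8848 (V=254.6800). Price 162.9307; hedge Δ=-2.6092, bond B=613.5307.
  t=2,j=0: stock 95.1345 → up 100.8426 (V=197.2297), down 77.0589 (V=259.5426). Price 207.6161; hedge Δ=-2.6200, bond B=456.8676.
  t=2,j=1: stock 124.4970 → up 131.9668 (V=238.2970), down 100.8426 (V=197.2297). Price 227.8055; hedge Δ=1.3195, bond B=63.5362.
  t=2,j=2: stock 162.9220 → up 172.6973 (V=162.9307), down 131.9668 (V=238.2970). Price 176.2415; hedge Δ=-1.8504, bond B=477.7069.
  t=1,j=0: stock 117.4500 → up 124.4970 (V=227.8055), down 95.1345 (V=207.6161). Price 221.5521; hedge Δ=0.6876, bond B=140.7945.
  t=1,j=1: stock 153.7000 → up 162.9220 (V=176.2415), down 124.4970 (V=227.8055). Price 184.7073; hedge Δ=-1.3419, bond B=390.9631.
  t=0,j=0: stock 145.0000 → up 153.7000 (V=184.7073), down 117.4500 (V=221.5521). Price 190.1745; hedge Δ=-1.0164, bond B=337.5539.
Verification: the root portfolio costs Δ(0,0)·S0 + B(0,0) = 190.1745, matching V0.

(0,0): Delta=-1.0164 Bond=337.5539
(1,0): Delta=0.6876 Bond=140.7945
(1,1): Delta=-1.3419 Bond=390.9631
(2,0): Delta=-2.6200 Bond=456.8676
(2,1): Delta=1.3195 Bond=63.5362
(2,2): Delta=-1.8504 Bond=477.7069
(3,0): Delta=-1.2583 Bond=356.5026
(3,1): Delta=-2.8801 Bond=487.6697
(3,2): Delta=2.1217 Bond=-41.7030
(3,3): Delta=-2.6092 Bond=613.5307
V0=190.1745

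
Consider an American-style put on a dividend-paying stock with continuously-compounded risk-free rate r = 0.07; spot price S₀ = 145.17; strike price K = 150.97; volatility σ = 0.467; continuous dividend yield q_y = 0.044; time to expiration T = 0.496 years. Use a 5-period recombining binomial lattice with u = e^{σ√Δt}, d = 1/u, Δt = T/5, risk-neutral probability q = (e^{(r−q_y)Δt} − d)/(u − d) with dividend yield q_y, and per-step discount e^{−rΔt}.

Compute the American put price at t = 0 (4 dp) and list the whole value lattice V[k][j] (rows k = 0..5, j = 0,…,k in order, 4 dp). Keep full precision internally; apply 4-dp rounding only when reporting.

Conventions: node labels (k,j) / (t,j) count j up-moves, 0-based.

price = 21.8510
tree:
21.8510
31.5116 11.3686
43.6709 18.3771 3.6978
57.5929 28.7445 7.0528 0.0000
70.3651 42.7969 13.4518 0.0000 0.0000
81.3903 57.5929 25.6564 0.0000 0.0000 0.0000

Δt=0.09920  u=1.15845  d=0.86322  q=0.47204  discount=0.99308
step 5 (expiry): payoffs max(K−S,0) = 81.3903 57.5929 25.6564 0.0000 0.0000 0.0000
k=4: (k=4,j=0): S=80.6049, K−S=70.3651, hold=69.6714 ⇒ V=70.3651 exercise | (k=4,j=1): S=108.1731, K−S=42.7969, hold=42.2233 ⇒ V=42.7969 exercise | (k=4,j=2): S=145.1700, K−S=5.8000, hold=13.4518 ⇒ V=13.4518 continue | (k=4,j=3): S=194.8205, K−S=0.0000, hold=0.0000 ⇒ V=0.0000 continue | (k=4,j=4): S=261.4522, K−S=0.0000, hold=0.0000 ⇒ V=0.0000 continue
k=3: (k=3,j=0): S=93.3771, K−S=57.5929, hold=56.9549 ⇒ V=57.5929 exercise | (k=3,j=1): S=125.3136, K−S=25.6564, hold=28.7445 ⇒ V=28.7445 continue | (k=3,j=2): S=168.1728, K−S=0.0000, hold=7.0528 ⇒ V=7.0528 continue | (k=3,j=3): S=225.6906, K−S=0.0000, hold=0.0000 ⇒ V=0.0000 continue
k=2: (k=2,j=0): S=108.1731, K−S=42.7969, hold=43.6709 ⇒ V=43.6709 continue | (k=2,j=1): S=145.1700, K−S=5.8000, hold=18.3771 ⇒ V=18.3771 continue | (k=2,j=2): S=194.8205, K−S=0.0000, hold=3.6978 ⇒ V=3.6978 continue
k=1: (k=1,j=0): S=125.3136, K−S=25.6564, hold=31.5116 ⇒ V=31.5116 continue | (k=1,j=1): S=168.1728, K−S=0.0000, hold=11.3686 ⇒ V=11.3686 continue
k=0: (k=0,j=0): S=145.1700, K−S=5.8000, hold=21.8510 ⇒ V=21.8510 continue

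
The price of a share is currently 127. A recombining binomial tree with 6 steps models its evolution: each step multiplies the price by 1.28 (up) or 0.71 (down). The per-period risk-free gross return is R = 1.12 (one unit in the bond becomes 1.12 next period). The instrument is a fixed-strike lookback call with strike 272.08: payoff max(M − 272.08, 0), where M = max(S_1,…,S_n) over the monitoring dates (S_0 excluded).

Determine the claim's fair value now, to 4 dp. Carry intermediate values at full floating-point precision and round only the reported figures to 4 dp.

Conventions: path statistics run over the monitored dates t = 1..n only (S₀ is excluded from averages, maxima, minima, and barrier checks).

price = 31.3546

No-arbitrage gives p* = (R−d)/(u−d) = 0.7193: enumerate every path, weight its payoff by its p*-probability, and discount by R^6.
Enumerate all 2^6 = 64 price paths (U = up ×1.28, D = down ×0.71); each path with k up-moves has probability p*^k·(1−p*)^(6−k).
DDDDDD: M=90.1700, payoff=0.0000, prob=0.000489
UDDDDD: M=162.5600, payoff=0.0000, prob=0.001254
DUDDDD: M=115.4176, payoff=0.0000, prob=0.001254
UUDDDD: M=208.0768, payoff=0.0000, prob=0.003212
DDUDDD: M=90.1700, payoff=0.0000, prob=0.001254
UDUDDD: M=162.5600, payoff=0.0000, prob=0.003212
DUUDDD: M=147.7345, payoff=0.0000, prob=0.003212
UUUDDD: M=266.3383, payoff=0.0000, prob=0.008231
DDDUDD: M=90.1700, payoff=0.0000, prob=0.001254
UDDUDD: M=162.5600, payoff=0.0000, prob=0.003212
DUDUDD: M=115.4176, payoff=0.0000, prob=0.003212
UUDUDD: M=208.0768, payoff=0.0000, prob=0.008231
DDUUDD: M=104.8915, payoff=0.0000, prob=0.003212
UDUUDD: M=189.1002, payoff=0.0000, prob=0.008231
DUUUDD: M=189.1002, payoff=0.0000, prob=0.008231
UUUUDD: M=340.9130, payoff=68.8330, prob=0.021092
DDDDUD: M=90.1700, payoff=0.0000, prob=0.001254
UDDDUD: M=162.5600, payoff=0.0000, prob=0.003212
DUDDUD: M=115.4176, payoff=0.0000, prob=0.003212
UUDDUD: M=208.0768, payoff=0.0000, prob=0.008231
DDUDUD: M=90.1700, payoff=0.0000, prob=0.003212
UDUDUD: M=162.5600, payoff=0.0000, prob=0.008231
DUUDUD: M=147.7345, payoff=0.0000, prob=0.008231
UUUDUD: M=266.3383, payoff=0.0000, prob=0.021092
DDDUUD: M=90.1700, payoff=0.0000, prob=0.003212
UDDUUD: M=162.5600, payoff=0.0000, prob=0.008231
DUDUUD: M=134.2611, payoff=0.0000, prob=0.008231
UUDUUD: M=242.0483, payoff=0.0000, prob=0.021092
DDUUUD: M=134.2611, payoff=0.0000, prob=0.008231
UDUUUD: M=242.0483, payoff=0.0000, prob=0.021092
DUUUUD: M=242.0483, payoff=0.0000, prob=0.021092
UUUUUD: M=436.3687, payoff=164.2887, prob=0.054049
DDDDDU: M=90.1700, payoff=0.0000, prob=0.001254
UDDDDU: M=162.5600, payoff=0.0000, prob=0.003212
DUDDDU: M=115.4176, payoff=0.0000, prob=0.003212
UUDDDU: M=208.0768, payoff=0.0000, prob=0.008231
DDUDDU: M=90.1700, payoff=0.0000, prob=0.003212
UDUDDU: M=162.5600, payoff=0.0000, prob=0.008231
DUUDDU: M=147.7345, payoff=0.0000, prob=0.008231
UUUDDU: M=266.3383, payoff=0.0000, prob=0.021092
DDDUDU: M=90.1700, payoff=0.0000, prob=0.003212
UDDUDU: M=162.5600, payoff=0.0000, prob=0.008231
DUDUDU: M=115.4176, payoff=0.0000, prob=0.008231
UUDUDU: M=208.0768, payoff=0.0000, prob=0.021092
DDUUDU: M=104.8915, payoff=0.0000, prob=0.008231
UDUUDU: M=189.1002, payoff=0.0000, prob=0.021092
DUUUDU: M=189.1002, payoff=0.0000, prob=0.021092
UUUUDU: M=340.9130, payoff=68.8330, prob=0.054049
DDDDUU: M=90.1700, payoff=0.0000, prob=0.003212
UDDDUU: M=162.5600, payoff=0.0000, prob=0.008231
DUDDUU: M=115.4176, payoff=0.0000, prob=0.008231
UUDDUU: M=208.0768, payoff=0.0000, prob=0.021092
DDUDUU: M=95.3254, payoff=0.0000, prob=0.008231
UDUDUU: M=171.8543, payoff=0.0000, prob=0.021092
DUUDUU: M=171.8543, payoff=0.0000, prob=0.021092
UUUDUU: M=309.8218, payoff=37.7418, prob=0.054049
DDDUUU: M=95.3254, payoff=0.0000, prob=0.008231
UDDUUU: M=171.8543, payoff=0.0000, prob=0.021092
DUDUUU: M=171.8543, payoff=0.0000, prob=0.021092
UUDUUU: M=309.8218, payoff=37.7418, prob=0.054049
DDUUUU: M=171.8543, payoff=0.0000, prob=0.021092
UDUUUU: M=309.8218, payoff=37.7418, prob=0.054049
DUUUUU: M=309.8218, payoff=37.7418, prob=0.054049
UUUUUU: M=558.5519, payoff=286.4719, prob=0.138501
Price = Σ prob·payoff / R^6 = 61.888331 / 1.973823 = 31.3546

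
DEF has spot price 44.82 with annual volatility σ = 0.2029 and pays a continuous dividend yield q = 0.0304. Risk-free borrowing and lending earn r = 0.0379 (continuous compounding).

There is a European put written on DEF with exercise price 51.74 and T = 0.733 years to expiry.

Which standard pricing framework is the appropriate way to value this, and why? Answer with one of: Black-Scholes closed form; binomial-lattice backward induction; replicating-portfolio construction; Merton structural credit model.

Key observation: a European claim on DEF (strike 51.74) — a lognormal (GBM) underlying with constant rate and volatility — has an exact closed-form value; no lattice or capital structure is involved.

framework: Black-Scholes closed form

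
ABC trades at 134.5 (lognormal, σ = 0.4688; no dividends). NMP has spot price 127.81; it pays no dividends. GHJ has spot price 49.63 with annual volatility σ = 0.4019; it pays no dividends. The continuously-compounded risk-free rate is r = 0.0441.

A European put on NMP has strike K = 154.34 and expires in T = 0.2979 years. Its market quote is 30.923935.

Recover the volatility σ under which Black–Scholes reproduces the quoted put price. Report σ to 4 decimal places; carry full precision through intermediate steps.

sigma = 0.5184

At σ = 0.5184 the Black–Scholes value reproduces the quote:
σ√T = 0.5184·√0.2979 = 0.282944
d₁ = (ln(S/K) + (r+σ²/2)T) / (σ√T) = (ln(127.81/154.34) + (0.0441+0.5184²/2)·0.2979) / 0.282944 = (-0.188613 + 0.053166) / 0.282944 = -0.478707
d₂ = d₁ − σ√T = -0.478707 − 0.282944 = -0.761651
e^{−rT} = 0.986949
N(−d₁) = 0.683926,  N(−d₂) = 0.776866
V = K·e^{−rT}·N(−d₂) − S·N(−d₁) = 118.336572 − 87.412637 = 30.923935 (the quoted price), and the Black–Scholes price is strictly increasing in σ, so σ is unique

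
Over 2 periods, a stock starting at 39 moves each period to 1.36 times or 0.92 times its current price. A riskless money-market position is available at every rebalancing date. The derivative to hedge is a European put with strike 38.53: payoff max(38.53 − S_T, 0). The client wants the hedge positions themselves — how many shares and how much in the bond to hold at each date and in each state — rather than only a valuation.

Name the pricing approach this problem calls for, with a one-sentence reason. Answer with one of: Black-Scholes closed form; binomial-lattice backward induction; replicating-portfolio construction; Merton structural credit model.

Key observation: since the answer must list Δ and B at each node of the 1.36/0.92 lattice on 39, the replicating-portfolio method — solving the two-state system at every node — is the one that applies.

framework: replicating-portfolio construction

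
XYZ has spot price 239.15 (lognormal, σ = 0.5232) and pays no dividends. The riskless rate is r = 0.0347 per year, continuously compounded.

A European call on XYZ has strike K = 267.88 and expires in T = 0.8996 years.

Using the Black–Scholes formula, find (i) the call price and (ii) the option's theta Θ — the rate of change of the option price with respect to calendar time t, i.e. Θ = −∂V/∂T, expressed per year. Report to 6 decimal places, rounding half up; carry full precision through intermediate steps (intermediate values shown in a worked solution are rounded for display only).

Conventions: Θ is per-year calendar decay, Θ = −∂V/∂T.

price = 39.278704
Θ = -29.283997

σ√T = 0.5232·√0.8996 = 0.496241
d₁ = (ln(S/K) + (r+σ²/2)T) / (σ√T) = (ln(239.15/267.88) + (0.0347+0.5232²/2)·0.8996) / 0.496241 = (-0.113448 + 0.154344) / 0.496241 = 0.082410
d₂ = d₁ − σ√T = 0.082410 − 0.496241 = -0.413830
e^{−rT} = 0.969266
N(d₁) = 0.532840,  N(d₂) = 0.339499
Call price V = S·N(d₁) − K·e^{−rT}·N(d₂) = 127.428648 − 88.149943 = 39.278704
φ(d₁) = (1/√(2π))·e^{−d₁²/2} = 0.397590
Θ = −S·φ(d₁)·σ/(2√T) − r·K·e^{−rT}·N(d₂) = −26.225194 − 3.058803 = -29.283997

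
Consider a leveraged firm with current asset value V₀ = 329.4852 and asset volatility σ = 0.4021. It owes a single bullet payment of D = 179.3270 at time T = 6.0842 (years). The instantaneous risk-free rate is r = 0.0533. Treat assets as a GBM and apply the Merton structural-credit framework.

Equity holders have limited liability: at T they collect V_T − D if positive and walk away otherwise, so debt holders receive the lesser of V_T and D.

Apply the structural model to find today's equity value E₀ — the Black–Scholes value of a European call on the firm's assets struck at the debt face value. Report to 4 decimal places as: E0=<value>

Apply the equity-as-call identities (strike 179.3270, horizon 6.0842 years):
d₁ = [ln(V₀/D) + (r + σ²/2)T] / (σ√T)
   = [ln(329.4852/179.3270) + (0.0533 + 0.5·0.4021²)·6.0842] / (0.4021·√6.0842)
   = [0.608320 + 0.816148] / 0.991827 = 1.436207
d₂ = d₁ − σ√T = 1.436207 − 0.991827 = 0.444380
N(d₁) = 0.924528,  N(d₂) = 0.671616,  e^(−rT) = 0.723042
E₀ = V₀·N(d₁) − D·e^(−rT)·N(d₂)
   = 329.4852·0.924528 − 179.3270·0.723042·0.671616 = 217.535984

E0=217.5360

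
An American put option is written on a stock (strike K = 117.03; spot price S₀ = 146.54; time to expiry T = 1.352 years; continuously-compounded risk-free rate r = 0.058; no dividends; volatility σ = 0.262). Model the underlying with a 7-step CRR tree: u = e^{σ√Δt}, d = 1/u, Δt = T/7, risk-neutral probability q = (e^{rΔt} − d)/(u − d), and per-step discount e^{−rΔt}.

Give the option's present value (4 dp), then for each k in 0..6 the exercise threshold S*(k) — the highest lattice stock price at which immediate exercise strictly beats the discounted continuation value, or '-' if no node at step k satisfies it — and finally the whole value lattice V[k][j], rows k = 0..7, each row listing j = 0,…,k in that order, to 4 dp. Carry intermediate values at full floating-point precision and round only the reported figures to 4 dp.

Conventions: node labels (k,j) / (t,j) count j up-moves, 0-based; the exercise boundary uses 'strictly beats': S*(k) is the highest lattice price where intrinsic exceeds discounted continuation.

params: Δt=0.19314 u=1.12203 d=0.89124 q=0.52006 e^(-rΔt)=0.98886
t_7 payoffs: 51.5797 34.6305 13.2922 0.0000 0.0000 0.0000 0.0000 0.0000
t_6: node(6,0) S=73.4376 payoff=43.5924 vs cont=42.2888 → 43.5924 [stop]  node(6,1) S=92.4551 payoff=24.5749 vs cont=23.2712 → 24.5749 [stop]  node(6,2) S=116.3975 payoff=0.6325 vs cont=6.3084 → 6.3084 [wait]  node(6,3) S=146.5400 payoff=0.0000 vs cont=0.0000 → 0.0000 [wait]  node(6,4) S=184.4883 payoff=0.0000 vs cont=0.0000 → 0.0000 [wait]  node(6,5) S=232.2638 payoff=0.0000 vs cont=0.0000 → 0.0000 [wait]  node(6,6) S=292.4113 payoff=0.0000 vs cont=0.0000 → 0.0000 [wait]  ⇒ S*(6)=92.4551
t_5: node(5,0) S=82.3995 payoff=34.6305 vs cont=33.3268 → 34.6305 [stop]  node(5,1) S=103.7378 payoff=13.2922 vs cont=14.9074 → 14.9074 [wait]  node(5,2) S=130.6020 payoff=0.0000 vs cont=2.9940 → 2.9940 [wait]  node(5,3) S=164.4230 payoff=0.0000 vs cont=0.0000 → 0.0000 [wait]  node(5,4) S=207.0023 payoff=0.0000 vs cont=0.0000 → 0.0000 [wait]  node(5,5) S=260.6080 payoff=0.0000 vs cont=0.0000 → 0.0000 [wait]  ⇒ S*(5)=82.3995
t_4: node(4,0) S=92.4551 payoff=24.5749 vs cont=24.1019 → 24.5749 [stop]  node(4,1) S=116.3975 payoff=0.6325 vs cont=8.6147 → 8.6147 [wait]  node(4,2) S=146.5400 payoff=0.0000 vs cont=1.4209 → 1.4209 [wait]  node(4,3) S=184.4883 payoff=0.0000 vs cont=0.0000 → 0.0000 [wait]  node(4,4) S=232.2638 payoff=0.0000 vs cont=0.0000 → 0.0000 [wait]  ⇒ S*(4)=92.4551
t_3: node(3,0) S=103.7378 payoff=13.2922 vs cont=16.0934 → 16.0934 [wait]  node(3,1) S=130.6020 payoff=0.0000 vs cont=4.8192 → 4.8192 [wait]  node(3,2) S=164.4230 payoff=0.0000 vs cont=0.6744 → 0.6744 [wait]  node(3,3) S=207.0023 payoff=0.0000 vs cont=0.0000 → 0.0000 [wait]  ⇒ S*(3)=-
t_2: node(2,0) S=116.3975 payoff=0.6325 vs cont=10.1162 → 10.1162 [wait]  node(2,1) S=146.5400 payoff=0.0000 vs cont=2.6340 → 2.6340 [wait]  node(2,2) S=184.4883 payoff=0.0000 vs cont=0.3201 → 0.3201 [wait]  ⇒ S*(2)=-
t_1: node(1,0) S=130.6020 payoff=0.0000 vs cont=6.1557 → 6.1557 [wait]  node(1,1) S=164.4230 payoff=0.0000 vs cont=1.4147 → 1.4147 [wait]  ⇒ S*(1)=-
t_0: node(0,0) S=146.5400 payoff=0.0000 vs cont=3.6490 → 3.6490 [wait]  ⇒ S*(0)=-

price = 3.6490
boundary = - - - - 92.4551 82.3995 92.4551
tree:
3.6490
6.1557 1.4147
10.1162 2.6340 0.3201
16.0934 4.8192 0.6744 0.0000
24.5749 8.6147 1.4209 0.0000 0.0000
34.6305 14.9074 2.9940 0.0000 0.0000 0.0000
43.5924 24.5749 6.3084 0.0000 0.0000 0.0000 0.0000
51.5797 34.6305 13.2922 0.0000 0.0000 0.0000 0.0000 0.0000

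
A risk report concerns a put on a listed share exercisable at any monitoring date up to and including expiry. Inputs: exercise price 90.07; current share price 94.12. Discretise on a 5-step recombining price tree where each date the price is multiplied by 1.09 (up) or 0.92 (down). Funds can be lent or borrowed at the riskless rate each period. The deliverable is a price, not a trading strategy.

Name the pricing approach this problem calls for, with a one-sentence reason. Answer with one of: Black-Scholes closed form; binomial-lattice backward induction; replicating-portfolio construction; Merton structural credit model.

framework: binomial-lattice backward induction

Key observation: with exercise allowed before expiry on a discrete up/down model (5 steps from spot 94.12), the strike-90.07 put's value must be rolled back through the tree testing early exercise at each node.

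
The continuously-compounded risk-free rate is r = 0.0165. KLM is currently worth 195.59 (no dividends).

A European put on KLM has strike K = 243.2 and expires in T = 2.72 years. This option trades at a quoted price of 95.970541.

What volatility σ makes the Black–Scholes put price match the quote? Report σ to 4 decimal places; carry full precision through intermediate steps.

sigma = 0.5609

At σ = 0.5609 the Black–Scholes value reproduces the quote:
σ√T = 0.5609·√2.72 = 0.925060
d₁ = (ln(S/K) + (r+σ²/2)T) / (σ√T) = (ln(195.59/243.2) + (0.0165+0.5609²/2)·2.72) / 0.925060 = (-0.217864 + 0.472748) / 0.925060 = 0.275533
d₂ = d₁ − σ√T = 0.275533 − 0.925060 = -0.649527
e^{−rT} = 0.956112
N(−d₁) = 0.391453,  N(−d₂) = 0.742001
V = K·e^{−rT}·N(−d₂) − S·N(−d₁) = 172.534916 − 76.564375 = 95.970541 (equal to the quote); since ∂V/∂σ > 0 for all σ, the implied volatility is unique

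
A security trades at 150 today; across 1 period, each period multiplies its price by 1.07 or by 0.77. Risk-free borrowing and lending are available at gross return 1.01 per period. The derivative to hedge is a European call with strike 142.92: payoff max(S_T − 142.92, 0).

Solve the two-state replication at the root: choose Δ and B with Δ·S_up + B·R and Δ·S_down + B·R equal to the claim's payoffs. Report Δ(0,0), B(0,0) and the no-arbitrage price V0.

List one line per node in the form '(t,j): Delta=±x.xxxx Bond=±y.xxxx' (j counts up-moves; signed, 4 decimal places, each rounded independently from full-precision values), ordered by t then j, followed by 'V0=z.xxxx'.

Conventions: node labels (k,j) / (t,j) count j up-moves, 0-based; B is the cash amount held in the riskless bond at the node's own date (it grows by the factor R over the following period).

The replicating-portfolio and risk-neutral prices coincide; use p* = (1.01−0.77)/(1.07−0.77) = 0.8000 for the latter.
Expiry values: V(1,0)=0.0000, V(1,1)=17.5800
(0,0): S=150.0000. Δ = (V_up−V_dn)/(S_up−S_dn) = (17.5800−0.0000)/(160.5000−115.5000) = 0.3907. V = [p*·17.5800 + (1−p*)·0.0000]/1.01 = 13.9248. B = V − Δ·S = -44.6752.
As a check, the time-0 holding Δ(0,0)·S0 + B(0,0) comes to 13.9248 — exactly V0.

(0,0): Delta=0.3907 Bond=-44.6752
V0=13.9248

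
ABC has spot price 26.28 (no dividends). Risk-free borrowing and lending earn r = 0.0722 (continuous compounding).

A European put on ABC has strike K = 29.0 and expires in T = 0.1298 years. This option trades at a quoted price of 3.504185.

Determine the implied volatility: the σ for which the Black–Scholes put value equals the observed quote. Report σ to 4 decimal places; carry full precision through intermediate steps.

At σ = 0.5199 the Black–Scholes value reproduces the quote:
σ√T = 0.5199·√0.1298 = 0.187308
d₁ = (ln(S/K) + (r+σ²/2)T) / (σ√T) = (ln(26.28/29.0) + (0.0722+0.5199²/2)·0.1298) / 0.187308 = (-0.098488 + 0.026914) / 0.187308 = -0.382118
d₂ = d₁ − σ√T = -0.382118 − 0.187308 = -0.569426
e^{−rT} = 0.990672
N(−d₁) = 0.648813,  N(−d₂) = 0.715467
V = K·e^{−rT}·N(−d₂) − S·N(−d₁) = 20.554992 − 17.050806 = 3.504185 (matching the quote); vega is positive throughout, so no other σ reproduces this price

sigma = 0.5199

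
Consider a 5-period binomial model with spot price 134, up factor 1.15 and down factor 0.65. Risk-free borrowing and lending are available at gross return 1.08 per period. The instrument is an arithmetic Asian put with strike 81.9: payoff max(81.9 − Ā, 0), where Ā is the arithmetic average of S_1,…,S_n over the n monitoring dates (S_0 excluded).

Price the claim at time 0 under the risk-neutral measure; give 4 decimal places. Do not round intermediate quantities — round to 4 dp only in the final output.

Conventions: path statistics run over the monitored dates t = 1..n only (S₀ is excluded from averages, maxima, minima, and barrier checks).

Under the martingale measure an up-move has probability p* = 0.8600; value the claim as the probability-weighted average of per-path payoffs, discounted 5 periods at R = 1.08.
Enumerate all 2^5 = 32 price paths (U = up ×1.15, D = down ×0.65); each path with k up-moves has probability p*^k·(1−p*)^(5−k).
DDDDD: Ā=43.9965, payoff=37.9035, prob=0.000054
UDDDD: Ā=77.8400, payoff=4.0600, prob=0.000330
DUDDD: Ā=64.4400, payoff=17.4600, prob=0.000330
UUDDD: Ā=114.0092, payoff=0.0000, prob=0.002029
DDUDD: Ā=55.7300, payoff=26.1700, prob=0.000330
UDUDD: Ā=98.5992, payoff=0.0000, prob=0.002029
DUUDD: Ā=85.1992, payoff=0.0000, prob=0.002029
UUUDD: Ā=150.7370, payoff=0.0000, prob=0.012467
DDDUD: Ā=50.0685, payoff=31.8315, prob=0.000330
UDDUD: Ā=88.5827, payoff=0.0000, prob=0.002029
DUDUD: Ā=75.1827, payoff=6.7173, prob=0.002029
UUDUD: Ā=133.0155, payoff=0.0000, prob=0.012467
DDUUD: Ā=66.4727, payoff=15.4273, prob=0.002029
UDUUD: Ā=117.6055, payoff=0.0000, prob=0.012467
DUUUD: Ā=104.2055, payoff=0.0000, prob=0.012467
UUUUD: Ā=184.3635, payoff=0.0000, prob=0.076581
DDDDU: Ā=46.3885, payoff=35.5115, prob=0.000330
UDDDU: Ā=82.0719, payoff=0.0000, prob=0.002029
DUDDU: Ā=68.6719, payoff=13.2281, prob=0.002029
UUDDU: Ā=121.4965, payoff=0.0000, prob=0.012467
DDUDU: Ā=59.9619, payoff=21.9381, prob=0.002029
UDUDU: Ā=106.0865, payoff=0.0000, prob=0.012467
DUUDU: Ā=92.6865, payoff=0.0000, prob=0.012467
UUUDU: Ā=163.9838, payoff=0.0000, prob=0.076581
DDDUU: Ā=54.3004, payoff=27.5996, prob=0.002029
UDDUU: Ā=96.0700, payoff=0.0000, prob=0.012467
DUDUU: Ā=82.6700, payoff=0.0000, prob=0.012467
UUDUU: Ā=146.2623, payoff=0.0000, prob=0.076581
DDUUU: Ā=73.9600, payoff=7.9400, prob=0.012467
UDUUU: Ā=130.8523, payoff=0.0000, prob=0.076581
DUUUU: Ā=117.4523, payoff=0.0000, prob=0.076581
UUUUU: Ā=207.8002, payoff=0.0000, prob=0.470427
Price = Σ prob·payoff / R^5 = 0.311351 / 1.469328 = 0.2119

price = 0.2119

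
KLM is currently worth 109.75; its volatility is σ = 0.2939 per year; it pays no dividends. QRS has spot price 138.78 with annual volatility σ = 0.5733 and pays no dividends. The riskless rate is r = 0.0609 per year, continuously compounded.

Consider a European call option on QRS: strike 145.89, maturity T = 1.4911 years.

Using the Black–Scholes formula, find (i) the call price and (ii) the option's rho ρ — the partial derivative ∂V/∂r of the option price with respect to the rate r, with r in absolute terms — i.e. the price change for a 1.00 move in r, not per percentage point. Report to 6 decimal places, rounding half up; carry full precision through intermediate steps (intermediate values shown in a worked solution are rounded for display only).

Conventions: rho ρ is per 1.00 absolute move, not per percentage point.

price = 40.059704
ρ = 76.533753

σ√T = 0.5733·√1.4911 = 0.700060
d₁ = (ln(S/K) + (r+σ²/2)T) / (σ√T) = (ln(138.78/145.89) + (0.0609+0.5733²/2)·1.4911) / 0.700060 = (-0.049963 + 0.335850) / 0.700060 = 0.408375
d₂ = d₁ − σ√T = 0.408375 − 0.700060 = -0.291685
e^{−rT} = 0.913193
N(d₁) = 0.658501,  N(d₂) = 0.385264
Call price V = S·N(d₁) − K·e^{−rT}·N(d₂) = 91.386746 − 51.327042 = 40.059704
ρ = K·T·e^{−rT}·N(d₂) = 76.533753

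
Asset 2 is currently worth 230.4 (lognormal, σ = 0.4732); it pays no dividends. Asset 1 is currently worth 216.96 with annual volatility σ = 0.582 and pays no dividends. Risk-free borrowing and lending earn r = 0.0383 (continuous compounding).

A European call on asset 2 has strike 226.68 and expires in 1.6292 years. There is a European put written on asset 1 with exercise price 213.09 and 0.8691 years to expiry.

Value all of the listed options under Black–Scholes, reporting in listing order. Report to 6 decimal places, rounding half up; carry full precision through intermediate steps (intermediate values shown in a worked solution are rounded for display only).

[asset 2 call K=226.68]
σ√T = 0.4732·√1.6292 = 0.603993
d₁ = (ln(S/K) + (r+σ²/2)T) / (σ√T) = (ln(230.4/226.68) + (0.0383+0.4732²/2)·1.6292) / 0.603993 = (0.016278 + 0.244802) / 0.603993 = 0.432256
d₂ = d₁ − σ√T = 0.432256 − 0.603993 = -0.171737
e^{−rT} = 0.939509
N(d₁) = 0.667222,  N(d₂) = 0.431822
price = S·N(d₁) − K·e^{−rT}·N(d₂) = 153.728041 − 91.964228 = 61.763814
[asset 1 put K=213.09]
σ√T = 0.582·√0.8691 = 0.542573
d₁ = (ln(S/K) + (r+σ²/2)T) / (σ√T) = (ln(216.96/213.09) + (0.0383+0.582²/2)·0.8691) / 0.542573 = (0.017998 + 0.180479) / 0.542573 = 0.365808
d₂ = d₁ − σ√T = 0.365808 − 0.542573 = -0.176765
e^{−rT} = 0.967261
N(−d₁) = 0.357254,  N(−d₂) = 0.570153
price = K·e^{−rT}·N(−d₂) − S·N(−d₁) = 117.516426 − 77.509860 = 40.006566

price(asset 2 call K=226.68) = 61.763814
price(asset 1 put K=213.09) = 40.006566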